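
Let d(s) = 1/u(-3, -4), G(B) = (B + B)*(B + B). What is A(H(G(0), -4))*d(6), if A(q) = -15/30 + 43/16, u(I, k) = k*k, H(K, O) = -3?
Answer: 35/256 ≈ 0.13672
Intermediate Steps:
G(B) = 4*B² (G(B) = (2*B)*(2*B) = 4*B²)
u(I, k) = k²
A(q) = 35/16 (A(q) = -15*1/30 + 43*(1/16) = -½ + 43/16 = 35/16)
d(s) = 1/16 (d(s) = 1/((-4)²) = 1/16)
A(H(G(0), -4))*d(6) = (35/16)*(1/16) = 35/256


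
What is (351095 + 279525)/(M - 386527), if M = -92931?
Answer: -315310/239729 ≈ -1.3153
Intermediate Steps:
(351095 + 279525)/(M - 386527) = (351095 + 279525)/(-92931 - 386527) = 630620/(-479458) = 630620*(-1/479458) = -315310/239729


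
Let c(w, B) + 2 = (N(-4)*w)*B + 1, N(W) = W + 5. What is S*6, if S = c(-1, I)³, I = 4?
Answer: -750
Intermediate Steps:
N(W) = 5 + W
c(w, B) = -1 + B*w (c(w, B) = -2 + (((5 - 4)*w)*B + 1) = -2 + ((1*w)*B + 1) = -2 + (w*B + 1) = -2 + (B*w + 1) = -2 + (1 + B*w) = -1 + B*w)
S = -125 (S = (-1 + 4*(-1))³ = (-1 - 4)³ = (-5)³ = -125)
S*6 = -125*6 = -750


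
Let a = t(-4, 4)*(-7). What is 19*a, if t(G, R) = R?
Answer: -532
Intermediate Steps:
a = -28 (a = 4*(-7) = -28)
19*a = 19*(-28) = -532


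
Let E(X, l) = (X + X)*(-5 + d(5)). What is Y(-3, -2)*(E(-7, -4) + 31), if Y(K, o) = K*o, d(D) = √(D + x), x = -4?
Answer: 522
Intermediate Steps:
d(D) = √(-4 + D) (d(D) = √(D - 4) = √(-4 + D))
E(X, l) = -8*X (E(X, l) = (X + X)*(-5 + √(-4 + 5)) = (2*X)*(-5 + √1) = (2*X)*(-5 + 1) = (2*X)*(-4) = -8*X)
Y(-3, -2)*(E(-7, -4) + 31) = (-3*(-2))*(-8*(-7) + 31) = 6*(56 + 31) = 6*87 = 522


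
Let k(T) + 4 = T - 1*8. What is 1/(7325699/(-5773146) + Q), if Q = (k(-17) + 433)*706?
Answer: 5773146/1646632469005 ≈ 3.5060e-6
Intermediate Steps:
k(T) = -12 + T (k(T) = -4 + (T - 1*8) = -4 + (T - 8) = -4 + (-8 + T) = -12 + T)
Q = 285224 (Q = ((-12 - 17) + 433)*706 = (-29 + 433)*706 = 404*706 = 285224)
1/(7325699/(-5773146) + Q) = 1/(7325699/(-5773146) + 285224) = 1/(7325699*(-1/5773146) + 285224) = 1/(-7325699/5773146 + 285224) = 1/(1646632469005/5773146) = 5773146/1646632469005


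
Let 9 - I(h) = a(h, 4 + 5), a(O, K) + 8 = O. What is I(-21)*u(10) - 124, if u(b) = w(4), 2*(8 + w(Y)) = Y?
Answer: -352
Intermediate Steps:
w(Y) = -8 + Y/2
a(O, K) = -8 + O
u(b) = -6 (u(b) = -8 + (1/2)*4 = -8 + 2 = -6)
I(h) = 17 - h (I(h) = 9 - (-8 + h) = 9 + (8 - h) = 17 - h)
I(-21)*u(10) - 124 = (17 - 1*(-21))*(-6) - 124 = (17 + 21)*(-6) - 124 = 38*(-6) - 124 = -228 - 124 = -352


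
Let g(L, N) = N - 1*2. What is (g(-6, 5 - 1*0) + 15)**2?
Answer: 324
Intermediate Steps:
g(L, N) = -2 + N (g(L, N) = N - 2 = -2 + N)
(g(-6, 5 - 1*0) + 15)**2 = ((-2 + (5 - 1*0)) + 15)**2 = ((-2 + (5 + 0)) + 15)**2 = ((-2 + 5) + 15)**2 = (3 + 15)**2 = 18**2 = 324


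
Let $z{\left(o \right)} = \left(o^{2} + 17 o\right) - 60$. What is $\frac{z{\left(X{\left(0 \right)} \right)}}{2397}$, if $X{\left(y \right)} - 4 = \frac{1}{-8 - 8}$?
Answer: $\frac{1915}{204544} \approx 0.0093623$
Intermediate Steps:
$X{\left(y \right)} = \frac{63}{16}$ ($X{\left(y \right)} = 4 + \frac{1}{-8 - 8} = 4 + \frac{1}{-16} = 4 - \frac{1}{16} = \frac{63}{16}$)
$z{\left(o \right)} = -60 + o^{2} + 17 o$
$\frac{z{\left(X{\left(0 \right)} \right)}}{2397} = \frac{-60 + \left(\frac{63}{16}\right)^{2} + 17 \cdot \frac{63}{16}}{2397} = \left(-60 + \frac{3969}{256} + \frac{1071}{16}\right) \frac{1}{2397} = \frac{5745}{256} \cdot \frac{1}{2397} = \frac{1915}{204544}$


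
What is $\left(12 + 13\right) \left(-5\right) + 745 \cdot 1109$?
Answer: $826080$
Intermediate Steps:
$\left(12 + 13\right) \left(-5\right) + 745 \cdot 1109 = 25 \left(-5\right) + 826205 = -125 + 826205 = 826080$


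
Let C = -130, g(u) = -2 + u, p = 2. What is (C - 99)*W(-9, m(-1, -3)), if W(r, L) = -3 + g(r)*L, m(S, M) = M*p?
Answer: -14427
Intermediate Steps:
m(S, M) = 2*M (m(S, M) = M*2 = 2*M)
W(r, L) = -3 + L*(-2 + r) (W(r, L) = -3 + (-2 + r)*L = -3 + L*(-2 + r))
(C - 99)*W(-9, m(-1, -3)) = (-130 - 99)*(-3 + (2*(-3))*(-2 - 9)) = -229*(-3 - 6*(-11)) = -229*(-3 + 66) = -229*63 = -14427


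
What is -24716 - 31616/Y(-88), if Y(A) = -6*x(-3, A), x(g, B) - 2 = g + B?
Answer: -6614980/267 ≈ -24775.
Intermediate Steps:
x(g, B) = 2 + B + g (x(g, B) = 2 + (g + B) = 2 + (B + g) = 2 + B + g)
Y(A) = 6 - 6*A (Y(A) = -6*(2 + A - 3) = -6*(-1 + A) = 6 - 6*A)
-24716 - 31616/Y(-88) = -24716 - 31616/(6 - 6*(-88)) = -24716 - 31616/(6 + 528) = -24716 - 31616/534 = -24716 - 1*15808/267 = -24716 - 15808/267 = -6614980/267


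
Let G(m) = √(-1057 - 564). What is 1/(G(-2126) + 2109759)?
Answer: 2109759/4451083039702 - I*√1621/4451083039702 ≈ 4.7399e-7 - 9.0454e-12*I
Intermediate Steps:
G(m) = I*√1621 (G(m) = √(-1621) = I*√1621)
1/(G(-2126) + 2109759) = 1/(I*√1621 + 2109759) = 1/(2109759 + I*√1621)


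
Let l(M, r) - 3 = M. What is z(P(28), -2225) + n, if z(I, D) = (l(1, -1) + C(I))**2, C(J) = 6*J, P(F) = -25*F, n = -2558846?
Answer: 15047570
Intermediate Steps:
l(M, r) = 3 + M
z(I, D) = (4 + 6*I)**2 (z(I, D) = ((3 + 1) + 6*I)**2 = (4 + 6*I)**2)
z(P(28), -2225) + n = 4*(2 + 3*(-25*28))**2 - 2558846 = 4*(2 + 3*(-700))**2 - 2558846 = 4*(2 - 2100)**2 - 2558846 = 4*(-2098)**2 - 2558846 = 4*4401604 - 2558846 = 17606416 - 2558846 = 15047570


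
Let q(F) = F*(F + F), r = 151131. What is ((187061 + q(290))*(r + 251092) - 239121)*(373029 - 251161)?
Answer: 17414194546401176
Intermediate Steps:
q(F) = 2*F² (q(F) = F*(2*F) = 2*F²)
((187061 + q(290))*(r + 251092) - 239121)*(373029 - 251161) = ((187061 + 2*290²)*(151131 + 251092) - 239121)*(373029 - 251161) = ((187061 + 2*84100)*402223 - 239121)*121868 = ((187061 + 168200)*402223 - 239121)*121868 = (355261*402223 - 239121)*121868 = (142894145203 - 239121)*121868 = 142893906082*121868 = 17414194546401176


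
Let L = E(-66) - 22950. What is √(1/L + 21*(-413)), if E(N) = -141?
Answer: 2*I*√1156098505551/23091 ≈ 93.129*I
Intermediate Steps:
L = -23091 (L = -141 - 22950 = -23091)
√(1/L + 21*(-413)) = √(1/(-23091) + 21*(-413)) = √(-1/23091 - 8673) = √(-200268244/23091) = 2*I*√1156098505551/23091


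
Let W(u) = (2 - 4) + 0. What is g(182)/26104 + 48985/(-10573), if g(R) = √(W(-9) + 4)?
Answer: -505/109 + √2/26104 ≈ -4.6330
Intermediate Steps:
W(u) = -2 (W(u) = -2 + 0 = -2)
g(R) = √2 (g(R) = √(-2 + 4) = √2)
g(182)/26104 + 48985/(-10573) = √2/26104 + 48985/(-10573) = √2*(1/26104) + 48985*(-1/10573) = √2/26104 - 505/109 = -505/109 + √2/26104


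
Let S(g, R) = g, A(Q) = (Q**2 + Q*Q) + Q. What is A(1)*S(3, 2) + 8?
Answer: 17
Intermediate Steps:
A(Q) = Q + 2*Q**2 (A(Q) = (Q**2 + Q**2) + Q = 2*Q**2 + Q = Q + 2*Q**2)
A(1)*S(3, 2) + 8 = (1*(1 + 2*1))*3 + 8 = (1*(1 + 2))*3 + 8 = (1*3)*3 + 8 = 3*3 + 8 = 9 + 8 = 17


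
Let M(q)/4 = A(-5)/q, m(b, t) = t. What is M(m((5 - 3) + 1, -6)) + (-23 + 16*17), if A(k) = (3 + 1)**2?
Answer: 715/3 ≈ 238.33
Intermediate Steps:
A(k) = 16 (A(k) = 4**2 = 16)
M(q) = 64/q (M(q) = 4*(16/q) = 64/q)
M(m((5 - 3) + 1, -6)) + (-23 + 16*17) = 64/(-6) + (-23 + 16*17) = 64*(-1/6) + (-23 + 272) = -32/3 + 249 = 715/3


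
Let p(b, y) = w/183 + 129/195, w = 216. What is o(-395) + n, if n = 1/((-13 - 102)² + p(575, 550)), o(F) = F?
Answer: -20715545095/52444428 ≈ -395.00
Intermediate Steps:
p(b, y) = 7303/3965 (p(b, y) = 216/183 + 129/195 = 216*(1/183) + 129*(1/195) = 72/61 + 43/65 = 7303/3965)
n = 3965/52444428 (n = 1/((-13 - 102)² + 7303/3965) = 1/((-115)² + 7303/3965) = 1/(13225 + 7303/3965) = 1/(52444428/3965) = 3965/52444428 ≈ 7.5604e-5)
o(-395) + n = -395 + 3965/52444428 = -20715545095/52444428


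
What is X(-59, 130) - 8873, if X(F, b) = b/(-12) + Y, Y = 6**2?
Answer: -53087/6 ≈ -8847.8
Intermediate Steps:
Y = 36
X(F, b) = 36 - b/12 (X(F, b) = b/(-12) + 36 = b*(-1/12) + 36 = -b/12 + 36 = 36 - b/12)
X(-59, 130) - 8873 = (36 - 1/12*130) - 8873 = (36 - 65/6) - 8873 = 151/6 - 8873 = -53087/6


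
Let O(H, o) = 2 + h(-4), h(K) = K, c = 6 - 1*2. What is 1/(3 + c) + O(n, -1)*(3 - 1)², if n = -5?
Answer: -55/7 ≈ -7.8571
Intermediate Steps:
c = 4 (c = 6 - 2 = 4)
O(H, o) = -2 (O(H, o) = 2 - 4 = -2)
1/(3 + c) + O(n, -1)*(3 - 1)² = 1/(3 + 4) - 2*(3 - 1)² = 1/7 - 2*2² = ⅐ - 2*4 = ⅐ - 8 = -55/7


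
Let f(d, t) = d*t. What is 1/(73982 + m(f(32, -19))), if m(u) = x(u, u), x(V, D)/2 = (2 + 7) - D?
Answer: 1/75216 ≈ 1.3295e-5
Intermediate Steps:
x(V, D) = 18 - 2*D (x(V, D) = 2*((2 + 7) - D) = 2*(9 - D) = 18 - 2*D)
m(u) = 18 - 2*u
1/(73982 + m(f(32, -19))) = 1/(73982 + (18 - 64*(-19))) = 1/(73982 + (18 - 2*(-608))) = 1/(73982 + (18 + 1216)) = 1/(73982 + 1234) = 1/75216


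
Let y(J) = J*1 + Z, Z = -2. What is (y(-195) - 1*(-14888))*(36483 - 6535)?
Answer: 439966068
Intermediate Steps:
y(J) = -2 + J (y(J) = J*1 - 2 = J - 2 = -2 + J)
(y(-195) - 1*(-14888))*(36483 - 6535) = ((-2 - 195) - 1*(-14888))*(36483 - 6535) = (-197 + 14888)*29948 = 14691*29948 = 439966068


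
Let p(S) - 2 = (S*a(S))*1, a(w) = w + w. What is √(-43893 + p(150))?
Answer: √1109 ≈ 33.302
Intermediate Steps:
a(w) = 2*w
p(S) = 2 + 2*S² (p(S) = 2 + (S*(2*S))*1 = 2 + (2*S²)*1 = 2 + 2*S²)
√(-43893 + p(150)) = √(-43893 + (2 + 2*150²)) = √(-43893 + (2 + 2*22500)) = √(-43893 + (2 + 45000)) = √(-43893 + 45002) = √1109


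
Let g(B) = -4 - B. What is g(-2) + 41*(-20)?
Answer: -822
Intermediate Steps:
g(-2) + 41*(-20) = (-4 - 1*(-2)) + 41*(-20) = (-4 + 2) - 820 = -2 - 820 = -822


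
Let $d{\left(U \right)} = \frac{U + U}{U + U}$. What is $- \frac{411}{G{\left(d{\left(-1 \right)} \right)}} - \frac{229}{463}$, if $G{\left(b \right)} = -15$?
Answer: $\frac{62286}{2315} \approx 26.905$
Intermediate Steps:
$d{\left(U \right)} = 1$ ($d{\left(U \right)} = \frac{2 U}{2 U} = 2 U \frac{1}{2 U} = 1$)
$- \frac{411}{G{\left(d{\left(-1 \right)} \right)}} - \frac{229}{463} = - \frac{411}{-15} - \frac{229}{463} = \left(-411\right) \left(- \frac{1}{15}\right) - \frac{229}{463} = \frac{137}{5} - \frac{229}{463} = \frac{62286}{2315}$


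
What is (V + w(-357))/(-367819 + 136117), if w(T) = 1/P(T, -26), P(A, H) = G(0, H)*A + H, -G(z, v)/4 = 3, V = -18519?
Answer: 78853901/986587116 ≈ 0.079926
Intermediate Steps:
G(z, v) = -12 (G(z, v) = -4*3 = -12)
P(A, H) = H - 12*A (P(A, H) = -12*A + H = H - 12*A)
w(T) = 1/(-26 - 12*T)
(V + w(-357))/(-367819 + 136117) = (-18519 + 1/(2*(-13 - 6*(-357))))/(-367819 + 136117) = (-18519 + 1/(2*(-13 + 2142)))/(-231702) = (-18519 + (1/2)/2129)*(-1/231702) = (-18519 + (1/2)*(1/2129))*(-1/231702) = (-18519 + 1/4258)*(-1/231702) = -78853901/4258*(-1/231702) = 78853901/986587116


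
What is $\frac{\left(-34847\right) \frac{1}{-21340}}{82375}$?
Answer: $\frac{34847}{1757882500} \approx 1.9823 \cdot 10^{-5}$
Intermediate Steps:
$\frac{\left(-34847\right) \frac{1}{-21340}}{82375} = \left(-34847\right) \left(- \frac{1}{21340}\right) \frac{1}{82375} = \frac{34847}{21340} \cdot \frac{1}{82375} = \frac{34847}{1757882500}$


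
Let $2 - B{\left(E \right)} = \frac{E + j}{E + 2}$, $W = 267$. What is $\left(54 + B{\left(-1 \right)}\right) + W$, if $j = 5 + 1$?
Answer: $318$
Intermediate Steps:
$j = 6$
$B{\left(E \right)} = 2 - \frac{6 + E}{2 + E}$ ($B{\left(E \right)} = 2 - \frac{E + 6}{E + 2} = 2 - \frac{6 + E}{2 + E}$)
$\left(54 + B{\left(-1 \right)}\right) + W = \left(54 + \frac{-2 - 1}{2 - 1}\right) + 267 = \left(54 + 1^{-1} \left(-3\right)\right) + 267 = \left(54 + 1 \left(-3\right)\right) + 267 = \left(54 - 3\right) + 267 = 51 + 267 = 318$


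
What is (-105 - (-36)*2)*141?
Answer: -4653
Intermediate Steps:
(-105 - (-36)*2)*141 = (-105 - 36*(-2))*141 = (-105 + 72)*141 = -33*141 = -4653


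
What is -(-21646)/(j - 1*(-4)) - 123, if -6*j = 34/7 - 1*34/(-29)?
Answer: 2159677/304 ≈ 7104.2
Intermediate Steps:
j = -204/203 (j = -(34/7 - 1*34/(-29))/6 = -(34*(⅐) - 34*(-1/29))/6 = -(34/7 + 34/29)/6 = -⅙*1224/203 = -204/203 ≈ -1.0049)
-(-21646)/(j - 1*(-4)) - 123 = -(-21646)/(-204/203 - 1*(-4)) - 123 = -(-21646)/(-204/203 + 4) - 123 = -(-21646)/608/203 - 123 = -(-21646)*203/608 - 123 = -137*(-16037/304) - 123 = 2197069/304 - 123 = 2159677/304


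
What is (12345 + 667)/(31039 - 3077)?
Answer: 6506/13981 ≈ 0.46535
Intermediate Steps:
(12345 + 667)/(31039 - 3077) = 13012/27962 = 13012*(1/27962) = 6506/13981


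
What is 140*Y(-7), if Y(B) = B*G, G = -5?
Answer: 4900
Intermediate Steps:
Y(B) = -5*B (Y(B) = B*(-5) = -5*B)
140*Y(-7) = 140*(-5*(-7)) = 140*35 = 4900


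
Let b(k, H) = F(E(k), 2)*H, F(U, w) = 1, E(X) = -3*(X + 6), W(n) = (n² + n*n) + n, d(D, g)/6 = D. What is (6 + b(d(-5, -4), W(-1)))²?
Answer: 49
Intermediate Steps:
d(D, g) = 6*D
W(n) = n + 2*n² (W(n) = (n² + n²) + n = 2*n² + n = n + 2*n²)
E(X) = -18 - 3*X (E(X) = -3*(6 + X) = -18 - 3*X)
b(k, H) = H (b(k, H) = 1*H = H)
(6 + b(d(-5, -4), W(-1)))² = (6 - (1 + 2*(-1)))² = (6 - (1 - 2))² = (6 - 1*(-1))² = (6 + 1)² = 7² = 49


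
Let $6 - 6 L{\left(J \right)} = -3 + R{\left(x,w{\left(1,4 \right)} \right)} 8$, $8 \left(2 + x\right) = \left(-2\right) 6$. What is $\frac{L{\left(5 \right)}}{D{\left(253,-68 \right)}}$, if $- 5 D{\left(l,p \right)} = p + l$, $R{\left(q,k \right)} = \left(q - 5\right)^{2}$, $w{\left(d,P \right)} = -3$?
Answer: $\frac{569}{222} \approx 2.5631$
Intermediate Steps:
$x = - \frac{7}{2}$ ($x = -2 + \frac{\left(-2\right) 6}{8} = -2 + \frac{1}{8} \left(-12\right) = -2 - \frac{3}{2} = - \frac{7}{2} \approx -3.5$)
$R{\left(q,k \right)} = \left(-5 + q\right)^{2}$
$L{\left(J \right)} = - \frac{569}{6}$ ($L{\left(J \right)} = 1 - \frac{-3 + \left(-5 - \frac{7}{2}\right)^{2} \cdot 8}{6} = 1 - \frac{-3 + \left(- \frac{17}{2}\right)^{2} \cdot 8}{6} = 1 - \frac{-3 + \frac{289}{4} \cdot 8}{6} = 1 - \frac{-3 + 578}{6} = 1 - \frac{575}{6} = - \frac{569}{6}$)
$D{\left(l,p \right)} = - \frac{l}{5} - \frac{p}{5}$ ($D{\left(l,p \right)} = - \frac{p + l}{5} = - \frac{l + p}{5} = - \frac{l}{5} - \frac{p}{5}$)
$\frac{L{\left(5 \right)}}{D{\left(253,-68 \right)}} = - \frac{569}{6 \left(\left(- \frac{1}{5}\right) 253 - - \frac{68}{5}\right)} = - \frac{569}{6 \left(- \frac{253}{5} + \frac{68}{5}\right)} = - \frac{569}{6 \left(-37\right)} = \left(- \frac{569}{6}\right) \left(- \frac{1}{37}\right) = \frac{569}{222}$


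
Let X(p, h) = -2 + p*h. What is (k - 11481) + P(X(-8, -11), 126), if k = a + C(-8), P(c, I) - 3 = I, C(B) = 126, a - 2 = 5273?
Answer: -5951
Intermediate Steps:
a = 5275 (a = 2 + 5273 = 5275)
X(p, h) = -2 + h*p
P(c, I) = 3 + I
k = 5401 (k = 5275 + 126 = 5401)
(k - 11481) + P(X(-8, -11), 126) = (5401 - 11481) + (3 + 126) = -6080 + 129 = -5951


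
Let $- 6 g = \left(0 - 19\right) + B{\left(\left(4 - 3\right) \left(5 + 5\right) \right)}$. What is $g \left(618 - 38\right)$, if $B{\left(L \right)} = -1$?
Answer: $\frac{5800}{3} \approx 1933.3$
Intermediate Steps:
$g = \frac{10}{3}$ ($g = - \frac{\left(0 - 19\right) - 1}{6} = - \frac{-19 - 1}{6} = \left(- \frac{1}{6}\right) \left(-20\right) = \frac{10}{3} \approx 3.3333$)
$g \left(618 - 38\right) = \frac{10 \left(618 - 38\right)}{3} = \frac{10}{3} \cdot 580 = \frac{5800}{3}$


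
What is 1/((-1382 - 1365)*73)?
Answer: -1/200531 ≈ -4.9868e-6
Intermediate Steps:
1/((-1382 - 1365)*73) = 1/(-2747*73) = 1/(-200531) = -1/200531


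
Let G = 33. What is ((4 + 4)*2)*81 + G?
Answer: 1329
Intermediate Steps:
((4 + 4)*2)*81 + G = ((4 + 4)*2)*81 + 33 = (8*2)*81 + 33 = 16*81 + 33 = 1296 + 33 = 1329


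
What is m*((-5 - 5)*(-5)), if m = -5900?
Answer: -295000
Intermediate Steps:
m*((-5 - 5)*(-5)) = -5900*(-5 - 5)*(-5) = -(-59000)*(-5) = -5900*50 = -295000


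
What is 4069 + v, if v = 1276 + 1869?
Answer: 7214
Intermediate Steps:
v = 3145
4069 + v = 4069 + 3145 = 7214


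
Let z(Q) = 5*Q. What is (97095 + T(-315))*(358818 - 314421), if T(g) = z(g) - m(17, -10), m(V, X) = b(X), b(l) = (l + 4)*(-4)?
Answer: 4239735912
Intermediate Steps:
b(l) = -16 - 4*l (b(l) = (4 + l)*(-4) = -16 - 4*l)
m(V, X) = -16 - 4*X
T(g) = -24 + 5*g (T(g) = 5*g - (-16 - 4*(-10)) = 5*g - (-16 + 40) = 5*g - 1*24 = 5*g - 24 = -24 + 5*g)
(97095 + T(-315))*(358818 - 314421) = (97095 + (-24 + 5*(-315)))*(358818 - 314421) = (97095 + (-24 - 1575))*44397 = (97095 - 1599)*44397 = 95496*44397 = 4239735912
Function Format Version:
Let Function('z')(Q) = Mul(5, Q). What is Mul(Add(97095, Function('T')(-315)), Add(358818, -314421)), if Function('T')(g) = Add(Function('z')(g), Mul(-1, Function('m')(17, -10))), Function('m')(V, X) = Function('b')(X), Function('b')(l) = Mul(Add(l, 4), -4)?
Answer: 4239735912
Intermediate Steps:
Function('b')(l) = Add(-16, Mul(-4, l)) (Function('b')(l) = Mul(Add(4, l), -4) = Add(-16, Mul(-4, l)))
Function('m')(V, X) = Add(-16, Mul(-4, X))
Function('T')(g) = Add(-24, Mul(5, g)) (Function('T')(g) = Add(Mul(5, g), Mul(-1, Add(-16, Mul(-4, -10)))) = Add(Mul(5, g), Mul(-1, Add(-16, 40))) = Add(Mul(5, g), Mul(-1, 24)) = Add(Mul(5, g), -24) = Add(-24, Mul(5, g)))
Mul(Add(97095, Function('T')(-315)), Add(358818, -314421)) = Mul(Add(97095, Add(-24, Mul(5, -315))), Add(358818, -314421)) = Mul(Add(97095, Add(-24, -1575)), 44397) = Mul(Add(97095, -1599), 44397) = Mul(95496, 44397) = 4239735912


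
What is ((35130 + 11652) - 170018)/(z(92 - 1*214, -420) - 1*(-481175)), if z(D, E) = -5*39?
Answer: -30809/120245 ≈ -0.25622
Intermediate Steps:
z(D, E) = -195
((35130 + 11652) - 170018)/(z(92 - 1*214, -420) - 1*(-481175)) = ((35130 + 11652) - 170018)/(-195 - 1*(-481175)) = (46782 - 170018)/(-195 + 481175) = -123236/480980 = -123236*1/480980 = -30809/120245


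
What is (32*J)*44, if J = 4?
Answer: 5632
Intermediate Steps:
(32*J)*44 = (32*4)*44 = 128*44 = 5632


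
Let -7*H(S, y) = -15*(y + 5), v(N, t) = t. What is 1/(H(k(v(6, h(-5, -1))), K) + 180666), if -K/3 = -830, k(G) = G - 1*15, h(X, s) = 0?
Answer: 7/1302087 ≈ 5.3760e-6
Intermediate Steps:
k(G) = -15 + G (k(G) = G - 15 = -15 + G)
K = 2490 (K = -3*(-830) = 2490)
H(S, y) = 75/7 + 15*y/7 (H(S, y) = -(-15)*(y + 5)/7 = -(-15)*(5 + y)/7 = -(-75 - 15*y)/7 = 75/7 + 15*y/7)
1/(H(k(v(6, h(-5, -1))), K) + 180666) = 1/((75/7 + (15/7)*2490) + 180666) = 1/((75/7 + 37350/7) + 180666) = 1/(37425/7 + 180666) = 1/(1302087/7) = 7/1302087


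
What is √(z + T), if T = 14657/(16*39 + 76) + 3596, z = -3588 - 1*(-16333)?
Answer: √80173499/70 ≈ 127.91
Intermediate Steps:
z = 12745 (z = -3588 + 16333 = 12745)
T = 2531857/700 (T = 14657/(624 + 76) + 3596 = 14657/700 + 3596 = 2531857/700 ≈ 3616.9)
√(z + T) = √(12745 + 2531857/700) = √(11453357/700) = √80173499/70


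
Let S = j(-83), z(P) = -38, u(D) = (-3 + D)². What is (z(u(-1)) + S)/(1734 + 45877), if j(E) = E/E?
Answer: -37/47611 ≈ -0.00077713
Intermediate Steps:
j(E) = 1
S = 1
(z(u(-1)) + S)/(1734 + 45877) = (-38 + 1)/(1734 + 45877) = -37/47611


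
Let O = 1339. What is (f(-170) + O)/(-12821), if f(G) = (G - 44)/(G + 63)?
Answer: -1341/12821 ≈ -0.10459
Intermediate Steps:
f(G) = (-44 + G)/(63 + G)
(f(-170) + O)/(-12821) = ((-44 - 170)/(63 - 170) + 1339)/(-12821) = (-214/(-107) + 1339)*(-1/12821) = (-1/107*(-214) + 1339)*(-1/12821) = (2 + 1339)*(-1/12821) = 1341*(-1/12821) = -1341/12821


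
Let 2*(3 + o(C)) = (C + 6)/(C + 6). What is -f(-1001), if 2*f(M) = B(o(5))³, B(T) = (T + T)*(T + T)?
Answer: -15625/2 ≈ -7812.5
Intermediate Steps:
o(C) = -5/2 (o(C) = -3 + ((C + 6)/(C + 6))/2 = -3 + ((6 + C)/(6 + C))/2 = -3 + (½)*1 = -3 + ½ = -5/2)
B(T) = 4*T² (B(T) = (2*T)*(2*T) = 4*T²)
f(M) = 15625/2 (f(M) = (4*(-5/2)²)³/2 = (4*(25/4))³/2 = (½)*25³ = (½)*15625 = 15625/2)
-f(-1001) = -1*15625/2 = -15625/2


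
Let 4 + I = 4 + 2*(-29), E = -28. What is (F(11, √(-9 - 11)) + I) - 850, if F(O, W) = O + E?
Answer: -925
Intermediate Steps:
I = -58 (I = -4 + (4 + 2*(-29)) = -4 + (4 - 58) = -4 - 54 = -58)
F(O, W) = -28 + O (F(O, W) = O - 28 = -28 + O)
(F(11, √(-9 - 11)) + I) - 850 = ((-28 + 11) - 58) - 850 = (-17 - 58) - 850 = -75 - 850 = -925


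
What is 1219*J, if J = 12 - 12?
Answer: 0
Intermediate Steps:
J = 0
1219*J = 1219*0 = 0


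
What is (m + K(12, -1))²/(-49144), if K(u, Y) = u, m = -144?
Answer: -2178/6143 ≈ -0.35455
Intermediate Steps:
(m + K(12, -1))²/(-49144) = (-144 + 12)²/(-49144) = (-132)²*(-1/49144) = 17424*(-1/49144) = -2178/6143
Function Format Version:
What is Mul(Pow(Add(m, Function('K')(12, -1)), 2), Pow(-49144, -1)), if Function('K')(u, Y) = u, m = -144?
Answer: Rational(-2178, 6143) ≈ -0.35455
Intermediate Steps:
Mul(Pow(Add(m, Function('K')(12, -1)), 2), Pow(-49144, -1)) = Mul(Pow(Add(-144, 12), 2), Pow(-49144, -1)) = Mul(Pow(-132, 2), Rational(-1, 49144)) = Mul(17424, Rational(-1, 49144)) = Rational(-2178, 6143)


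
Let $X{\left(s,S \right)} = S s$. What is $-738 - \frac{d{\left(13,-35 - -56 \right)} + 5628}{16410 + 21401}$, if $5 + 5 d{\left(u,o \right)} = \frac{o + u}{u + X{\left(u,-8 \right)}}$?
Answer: $- \frac{12699115941}{17204005} \approx -738.15$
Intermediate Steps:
$d{\left(u,o \right)} = -1 - \frac{o + u}{35 u}$ ($d{\left(u,o \right)} = -1 + \frac{\left(o + u\right) \frac{1}{u - 8 u}}{5} = -1 + \frac{\left(o + u\right) \frac{1}{\left(-7\right) u}}{5} = -1 + \frac{\left(o + u\right) \left(- \frac{1}{7 u}\right)}{5} = -1 + \frac{\left(- \frac{1}{7}\right) \frac{1}{u} \left(o + u\right)}{5} = -1 - \frac{o + u}{35 u}$)
$-738 - \frac{d{\left(13,-35 - -56 \right)} + 5628}{16410 + 21401} = -738 - \frac{\frac{- (-35 - -56) - 468}{35 \cdot 13} + 5628}{16410 + 21401} = -738 - \frac{\frac{1}{35} \cdot \frac{1}{13} \left(- (-35 + 56) - 468\right) + 5628}{37811} = -738 - \left(\frac{1}{35} \cdot \frac{1}{13} \left(\left(-1\right) 21 - 468\right) + 5628\right) \frac{1}{37811} = -738 - \left(\frac{1}{35} \cdot \frac{1}{13} \left(-21 - 468\right) + 5628\right) \frac{1}{37811} = -738 - \left(\frac{1}{35} \cdot \frac{1}{13} \left(-489\right) + 5628\right) \frac{1}{37811} = -738 - \left(- \frac{489}{455} + 5628\right) \frac{1}{37811} = -738 - \frac{2560251}{455} \cdot \frac{1}{37811} = -738 - \frac{2560251}{17204005} = - \frac{12699115941}{17204005}$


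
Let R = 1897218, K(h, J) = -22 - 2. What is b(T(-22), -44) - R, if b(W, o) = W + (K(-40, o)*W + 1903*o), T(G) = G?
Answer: -1980444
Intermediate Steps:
K(h, J) = -24
b(W, o) = -23*W + 1903*o (b(W, o) = W + (-24*W + 1903*o) = -23*W + 1903*o)
b(T(-22), -44) - R = (-23*(-22) + 1903*(-44)) - 1*1897218 = (506 - 83732) - 1897218 = -83226 - 1897218 = -1980444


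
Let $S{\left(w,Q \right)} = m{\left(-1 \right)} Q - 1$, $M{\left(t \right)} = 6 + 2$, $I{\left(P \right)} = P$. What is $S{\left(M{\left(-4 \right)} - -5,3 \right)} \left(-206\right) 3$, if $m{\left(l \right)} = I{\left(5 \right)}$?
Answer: $-8652$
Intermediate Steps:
$M{\left(t \right)} = 8$
$m{\left(l \right)} = 5$
$S{\left(w,Q \right)} = -1 + 5 Q$ ($S{\left(w,Q \right)} = 5 Q - 1 = -1 + 5 Q$)
$S{\left(M{\left(-4 \right)} - -5,3 \right)} \left(-206\right) 3 = \left(-1 + 5 \cdot 3\right) \left(-206\right) 3 = \left(-1 + 15\right) \left(-206\right) 3 = 14 \left(-206\right) 3 = \left(-2884\right) 3 = -8652$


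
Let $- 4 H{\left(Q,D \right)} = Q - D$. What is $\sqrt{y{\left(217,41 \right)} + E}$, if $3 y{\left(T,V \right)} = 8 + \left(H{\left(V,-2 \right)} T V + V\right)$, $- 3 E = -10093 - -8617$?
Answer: $\frac{i \sqrt{1129413}}{6} \approx 177.12 i$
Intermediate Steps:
$E = 492$ ($E = - \frac{-10093 - -8617}{3} = - \frac{-10093 + 8617}{3} = \left(- \frac{1}{3}\right) \left(-1476\right) = 492$)
$H{\left(Q,D \right)} = - \frac{Q}{4} + \frac{D}{4}$ ($H{\left(Q,D \right)} = - \frac{Q - D}{4} = - \frac{Q}{4} + \frac{D}{4}$)
$y{\left(T,V \right)} = \frac{8}{3} + \frac{V}{3} + \frac{T V \left(- \frac{1}{2} - \frac{V}{4}\right)}{3}$ ($y{\left(T,V \right)} = \frac{8 + \left(\left(- \frac{V}{4} + \frac{1}{4} \left(-2\right)\right) T V + V\right)}{3} = \frac{8 + \left(\left(- \frac{V}{4} - \frac{1}{2}\right) T V + V\right)}{3} = \frac{8 + \left(\left(- \frac{1}{2} - \frac{V}{4}\right) T V + V\right)}{3} = \frac{8 + \left(T \left(- \frac{1}{2} - \frac{V}{4}\right) V + V\right)}{3} = \frac{8 + \left(T V \left(- \frac{1}{2} - \frac{V}{4}\right) + V\right)}{3} = \frac{8 + \left(V + T V \left(- \frac{1}{2} - \frac{V}{4}\right)\right)}{3} = \frac{8 + V + T V \left(- \frac{1}{2} - \frac{V}{4}\right)}{3} = \frac{8}{3} + \frac{V}{3} + \frac{T V \left(- \frac{1}{2} - \frac{V}{4}\right)}{3}$)
$\sqrt{y{\left(217,41 \right)} + E} = \sqrt{\left(\frac{8}{3} + \frac{1}{3} \cdot 41 - \frac{217}{12} \cdot 41 \left(2 + 41\right)\right) + 492} = \sqrt{\left(\frac{8}{3} + \frac{41}{3} - \frac{217}{12} \cdot 41 \cdot 43\right) + 492} = \sqrt{\left(\frac{8}{3} + \frac{41}{3} - \frac{382571}{12}\right) + 492} = \sqrt{- \frac{382375}{12} + 492} = \sqrt{- \frac{376471}{12}} = \frac{i \sqrt{1129413}}{6}$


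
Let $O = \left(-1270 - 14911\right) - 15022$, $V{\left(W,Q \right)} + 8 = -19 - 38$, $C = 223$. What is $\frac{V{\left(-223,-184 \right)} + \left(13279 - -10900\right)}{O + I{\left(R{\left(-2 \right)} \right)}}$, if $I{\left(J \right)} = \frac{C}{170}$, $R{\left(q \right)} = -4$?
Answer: $- \frac{4099380}{5304287} \approx -0.77284$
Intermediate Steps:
$I{\left(J \right)} = \frac{223}{170}$
$V{\left(W,Q \right)} = -65$ ($V{\left(W,Q \right)} = -8 - 57 = -65$)
$O = -31203$ ($O = -16181 - 15022 = -31203$)
$\frac{V{\left(-223,-184 \right)} + \left(13279 - -10900\right)}{O + I{\left(R{\left(-2 \right)} \right)}} = \frac{-65 + \left(13279 - -10900\right)}{-31203 + \frac{223}{170}} = \frac{-65 + \left(13279 + 10900\right)}{- \frac{5304287}{170}} = \left(-65 + 24179\right) \left(- \frac{170}{5304287}\right) = 24114 \left(- \frac{170}{5304287}\right) = - \frac{4099380}{5304287}$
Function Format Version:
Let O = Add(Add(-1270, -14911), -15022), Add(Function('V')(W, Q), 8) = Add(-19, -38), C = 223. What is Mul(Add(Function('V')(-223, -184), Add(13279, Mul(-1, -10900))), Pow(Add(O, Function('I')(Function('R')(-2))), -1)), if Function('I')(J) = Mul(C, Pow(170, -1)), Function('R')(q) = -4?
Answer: Rational(-4099380, 5304287) ≈ -0.77284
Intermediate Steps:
Function('I')(J) = Rational(223, 170) (Function('I')(J) = Mul(223, Pow(170, -1)) = Mul(223, Rational(1, 170)) = Rational(223, 170))
Function('V')(W, Q) = -65 (Function('V')(W, Q) = Add(-8, Add(-19, -38)) = Add(-8, -57) = -65)
O = -31203 (O = Add(-16181, -15022) = -31203)
Mul(Add(Function('V')(-223, -184), Add(13279, Mul(-1, -10900))), Pow(Add(O, Function('I')(Function('R')(-2))), -1)) = Mul(Add(-65, Add(13279, Mul(-1, -10900))), Pow(Add(-31203, Rational(223, 170)), -1)) = Mul(Add(-65, Add(13279, 10900)), Pow(Rational(-5304287, 170), -1)) = Mul(Add(-65, 24179), Rational(-170, 5304287)) = Mul(24114, Rational(-170, 5304287)) = Rational(-4099380, 5304287)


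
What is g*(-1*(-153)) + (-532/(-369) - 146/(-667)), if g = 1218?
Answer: 45866414260/246123 ≈ 1.8636e+5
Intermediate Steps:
g*(-1*(-153)) + (-532/(-369) - 146/(-667)) = 1218*(-1*(-153)) + (-532/(-369) - 146/(-667)) = 1218*153 + (-532*(-1/369) - 146*(-1/667)) = 186354 + (532/369 + 146/667) = 186354 + 408718/246123 = 45866414260/246123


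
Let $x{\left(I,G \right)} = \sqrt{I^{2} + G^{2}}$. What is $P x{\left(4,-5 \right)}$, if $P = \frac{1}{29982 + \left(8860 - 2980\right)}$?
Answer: $\frac{\sqrt{41}}{35862} \approx 0.00017855$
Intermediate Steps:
$x{\left(I,G \right)} = \sqrt{G^{2} + I^{2}}$
$P = \frac{1}{35862}$ ($P = \frac{1}{29982 + 5880} = \frac{1}{35862} \approx 2.7885 \cdot 10^{-5}$)
$P x{\left(4,-5 \right)} = \frac{\sqrt{\left(-5\right)^{2} + 4^{2}}}{35862} = \frac{\sqrt{25 + 16}}{35862} = \frac{\sqrt{41}}{35862}$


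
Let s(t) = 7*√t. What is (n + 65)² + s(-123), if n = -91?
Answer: 676 + 7*I*√123 ≈ 676.0 + 77.634*I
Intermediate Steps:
(n + 65)² + s(-123) = (-91 + 65)² + 7*√(-123) = (-26)² + 7*(I*√123) = 676 + 7*I*√123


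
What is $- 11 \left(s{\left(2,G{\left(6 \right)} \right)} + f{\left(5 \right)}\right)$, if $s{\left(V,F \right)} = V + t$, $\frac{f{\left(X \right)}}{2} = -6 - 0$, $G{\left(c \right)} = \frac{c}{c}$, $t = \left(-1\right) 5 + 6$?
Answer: $99$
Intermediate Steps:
$t = 1$ ($t = -5 + 6 = 1$)
$G{\left(c \right)} = 1$
$f{\left(X \right)} = -12$ ($f{\left(X \right)} = 2 \left(-6 - 0\right) = 2 \left(-6 + 0\right) = 2 \left(-6\right) = -12$)
$s{\left(V,F \right)} = 1 + V$ ($s{\left(V,F \right)} = V + 1 = 1 + V$)
$- 11 \left(s{\left(2,G{\left(6 \right)} \right)} + f{\left(5 \right)}\right) = - 11 \left(\left(1 + 2\right) - 12\right) = - 11 \left(3 - 12\right) = \left(-11\right) \left(-9\right) = 99$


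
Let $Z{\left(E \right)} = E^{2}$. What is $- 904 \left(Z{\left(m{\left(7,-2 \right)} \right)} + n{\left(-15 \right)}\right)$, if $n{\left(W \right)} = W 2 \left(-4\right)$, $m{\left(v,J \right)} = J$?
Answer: $-112096$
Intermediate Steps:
$n{\left(W \right)} = - 8 W$ ($n{\left(W \right)} = 2 W \left(-4\right) = - 8 W$)
$- 904 \left(Z{\left(m{\left(7,-2 \right)} \right)} + n{\left(-15 \right)}\right) = - 904 \left(\left(-2\right)^{2} - -120\right) = - 904 \left(4 + 120\right) = \left(-904\right) 124 = -112096$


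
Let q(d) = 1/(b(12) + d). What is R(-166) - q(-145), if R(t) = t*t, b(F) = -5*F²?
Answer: 23835941/865 ≈ 27556.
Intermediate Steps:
q(d) = 1/(-720 + d) (q(d) = 1/(-5*12² + d) = 1/(-5*144 + d) = 1/(-720 + d))
R(t) = t²
R(-166) - q(-145) = (-166)² - 1/(-720 - 145) = 27556 - 1/(-865) = 27556 - 1*(-1/865) = 27556 + 1/865 = 23835941/865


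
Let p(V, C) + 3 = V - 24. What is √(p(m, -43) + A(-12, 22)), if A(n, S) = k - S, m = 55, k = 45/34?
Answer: √8466/34 ≈ 2.7062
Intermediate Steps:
k = 45/34 (k = 45*(1/34) = 45/34 ≈ 1.3235)
p(V, C) = -27 + V (p(V, C) = -3 + (V - 24) = -3 + (-24 + V) = -27 + V)
A(n, S) = 45/34 - S
√(p(m, -43) + A(-12, 22)) = √((-27 + 55) + (45/34 - 1*22)) = √(28 + (45/34 - 22)) = √(28 - 703/34) = √(249/34) = √8466/34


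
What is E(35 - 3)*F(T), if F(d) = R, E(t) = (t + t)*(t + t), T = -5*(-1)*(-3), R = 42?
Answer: 172032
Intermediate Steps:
T = -15 (T = 5*(-3) = -15)
E(t) = 4*t² (E(t) = (2*t)*(2*t) = 4*t²)
F(d) = 42
E(35 - 3)*F(T) = (4*(35 - 3)²)*42 = (4*32²)*42 = (4*1024)*42 = 4096*42 = 172032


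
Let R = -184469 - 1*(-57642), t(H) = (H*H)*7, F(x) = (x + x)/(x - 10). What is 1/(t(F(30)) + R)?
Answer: -1/126764 ≈ -7.8887e-6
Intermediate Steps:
F(x) = 2*x/(-10 + x) (F(x) = (2*x)/(-10 + x) = 2*x/(-10 + x))
t(H) = 7*H² (t(H) = H²*7 = 7*H²)
R = -126827 (R = -184469 + 57642 = -126827)
1/(t(F(30)) + R) = 1/(7*(2*30/(-10 + 30))² - 126827) = 1/(7*(2*30/20)² - 126827) = 1/(7*(2*30*(1/20))² - 126827) = 1/(7*3² - 126827) = 1/(7*9 - 126827) = 1/(63 - 126827) = 1/(-126764) = -1/126764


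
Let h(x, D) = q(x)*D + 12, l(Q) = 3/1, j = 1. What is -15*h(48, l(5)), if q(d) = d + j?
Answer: -2385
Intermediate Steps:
q(d) = 1 + d (q(d) = d + 1 = 1 + d)
l(Q) = 3 (l(Q) = 3*1 = 3)
h(x, D) = 12 + D*(1 + x) (h(x, D) = (1 + x)*D + 12 = D*(1 + x) + 12 = 12 + D*(1 + x))
-15*h(48, l(5)) = -15*(12 + 3*(1 + 48)) = -15*(12 + 3*49) = -15*(12 + 147) = -15*159 = -2385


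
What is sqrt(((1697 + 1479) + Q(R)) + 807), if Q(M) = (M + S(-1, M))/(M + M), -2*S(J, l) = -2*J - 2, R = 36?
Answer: sqrt(15934)/2 ≈ 63.115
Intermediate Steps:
S(J, l) = 1 + J (S(J, l) = -(-2*J - 2)/2 = -(-2 - 2*J)/2 = 1 + J)
Q(M) = 1/2 (Q(M) = (M + (1 - 1))/(M + M) = (M + 0)/((2*M)) = M*(1/(2*M)) = 1/2)
sqrt(((1697 + 1479) + Q(R)) + 807) = sqrt(((1697 + 1479) + 1/2) + 807) = sqrt((3176 + 1/2) + 807) = sqrt(6353/2 + 807) = sqrt(7967/2) = sqrt(15934)/2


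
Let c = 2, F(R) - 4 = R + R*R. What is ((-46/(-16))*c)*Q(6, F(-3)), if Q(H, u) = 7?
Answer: 161/4 ≈ 40.250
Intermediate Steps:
F(R) = 4 + R + R² (F(R) = 4 + (R + R*R) = 4 + (R + R²) = 4 + R + R²)
((-46/(-16))*c)*Q(6, F(-3)) = (-46/(-16)*2)*7 = (-46*(-1/16)*2)*7 = ((23/8)*2)*7 = (23/4)*7 = 161/4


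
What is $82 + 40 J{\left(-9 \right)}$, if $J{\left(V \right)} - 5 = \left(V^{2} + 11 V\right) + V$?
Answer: $-798$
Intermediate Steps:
$J{\left(V \right)} = 5 + V^{2} + 12 V$ ($J{\left(V \right)} = 5 + \left(\left(V^{2} + 11 V\right) + V\right) = 5 + \left(V^{2} + 12 V\right) = 5 + V^{2} + 12 V$)
$82 + 40 J{\left(-9 \right)} = 82 + 40 \left(5 + \left(-9\right)^{2} + 12 \left(-9\right)\right) = 82 + 40 \left(5 + 81 - 108\right) = 82 + 40 \left(-22\right) = 82 - 880 = -798$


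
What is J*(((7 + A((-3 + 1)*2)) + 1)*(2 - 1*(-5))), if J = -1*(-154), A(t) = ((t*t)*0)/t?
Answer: 8624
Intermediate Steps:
A(t) = 0 (A(t) = (t**2*0)/t = 0/t = 0)
J = 154
J*(((7 + A((-3 + 1)*2)) + 1)*(2 - 1*(-5))) = 154*(((7 + 0) + 1)*(2 - 1*(-5))) = 154*((7 + 1)*(2 + 5)) = 154*(8*7) = 154*56 = 8624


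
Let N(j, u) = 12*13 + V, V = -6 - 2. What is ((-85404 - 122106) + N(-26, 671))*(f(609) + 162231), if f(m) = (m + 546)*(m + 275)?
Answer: -245361293862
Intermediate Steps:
V = -8
f(m) = (275 + m)*(546 + m) (f(m) = (546 + m)*(275 + m) = (275 + m)*(546 + m))
N(j, u) = 148 (N(j, u) = 12*13 - 8 = 156 - 8 = 148)
((-85404 - 122106) + N(-26, 671))*(f(609) + 162231) = ((-85404 - 122106) + 148)*((150150 + 609² + 821*609) + 162231) = (-207510 + 148)*((150150 + 370881 + 499989) + 162231) = -207362*(1021020 + 162231) = -207362*1183251 = -245361293862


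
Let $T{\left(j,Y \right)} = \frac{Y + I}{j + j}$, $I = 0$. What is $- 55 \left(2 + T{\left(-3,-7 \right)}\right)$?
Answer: $- \frac{1045}{6} \approx -174.17$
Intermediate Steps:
$T{\left(j,Y \right)} = \frac{Y}{2 j}$ ($T{\left(j,Y \right)} = \frac{Y + 0}{j + j} = \frac{Y}{2 j}$)
$- 55 \left(2 + T{\left(-3,-7 \right)}\right) = - 55 \left(2 + \frac{1}{2} \left(-7\right) \frac{1}{-3}\right) = - 55 \left(2 + \frac{1}{2} \left(-7\right) \left(- \frac{1}{3}\right)\right) = - 55 \left(2 + \frac{7}{6}\right) = \left(-55\right) \frac{19}{6} = - \frac{1045}{6}$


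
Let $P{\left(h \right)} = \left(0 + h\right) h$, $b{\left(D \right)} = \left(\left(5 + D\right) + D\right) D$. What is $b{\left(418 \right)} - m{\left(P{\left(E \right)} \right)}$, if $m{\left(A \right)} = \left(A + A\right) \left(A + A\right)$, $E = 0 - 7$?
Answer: $341934$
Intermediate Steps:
$b{\left(D \right)} = D \left(5 + 2 D\right)$ ($b{\left(D \right)} = \left(5 + 2 D\right) D = D \left(5 + 2 D\right)$)
$E = -7$
$P{\left(h \right)} = h^{2}$ ($P{\left(h \right)} = h h = h^{2}$)
$m{\left(A \right)} = 4 A^{2}$ ($m{\left(A \right)} = 2 A 2 A = 4 A^{2}$)
$b{\left(418 \right)} - m{\left(P{\left(E \right)} \right)} = 418 \left(5 + 2 \cdot 418\right) - 4 \left(\left(-7\right)^{2}\right)^{2} = 418 \left(5 + 836\right) - 4 \cdot 49^{2} = 418 \cdot 841 - 4 \cdot 2401 = 351538 - 9604 = 341934$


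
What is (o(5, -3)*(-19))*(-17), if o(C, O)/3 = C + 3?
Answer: 7752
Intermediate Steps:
o(C, O) = 9 + 3*C (o(C, O) = 3*(C + 3) = 3*(3 + C) = 9 + 3*C)
(o(5, -3)*(-19))*(-17) = ((9 + 3*5)*(-19))*(-17) = ((9 + 15)*(-19))*(-17) = (24*(-19))*(-17) = -456*(-17) = 7752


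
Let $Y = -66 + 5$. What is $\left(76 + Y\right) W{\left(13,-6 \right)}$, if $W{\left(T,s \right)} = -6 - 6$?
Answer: $-180$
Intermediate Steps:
$W{\left(T,s \right)} = -12$ ($W{\left(T,s \right)} = -6 - 6 = -12$)
$Y = -61$
$\left(76 + Y\right) W{\left(13,-6 \right)} = \left(76 - 61\right) \left(-12\right) = 15 \left(-12\right) = -180$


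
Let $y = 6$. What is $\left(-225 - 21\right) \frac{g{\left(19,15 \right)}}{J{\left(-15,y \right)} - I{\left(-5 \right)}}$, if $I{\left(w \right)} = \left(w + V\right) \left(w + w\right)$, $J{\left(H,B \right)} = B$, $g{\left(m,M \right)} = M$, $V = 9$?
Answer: $- \frac{1845}{23} \approx -80.217$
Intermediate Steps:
$I{\left(w \right)} = 2 w \left(9 + w\right)$ ($I{\left(w \right)} = \left(w + 9\right) \left(w + w\right) = \left(9 + w\right) 2 w = 2 w \left(9 + w\right)$)
$\left(-225 - 21\right) \frac{g{\left(19,15 \right)}}{J{\left(-15,y \right)} - I{\left(-5 \right)}} = \left(-225 - 21\right) \frac{15}{6 - 2 \left(-5\right) \left(9 - 5\right)} = - 246 \frac{15}{6 - 2 \left(-5\right) 4} = - 246 \frac{15}{6 - -40} = - 246 \frac{15}{6 + 40} = - 246 \cdot \frac{15}{46} = - 246 \cdot 15 \cdot \frac{1}{46} = \left(-246\right) \frac{15}{46} = - \frac{1845}{23}$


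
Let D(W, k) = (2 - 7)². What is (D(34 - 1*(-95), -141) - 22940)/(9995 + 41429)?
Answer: -22915/51424 ≈ -0.44561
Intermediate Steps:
D(W, k) = 25 (D(W, k) = (-5)² = 25)
(D(34 - 1*(-95), -141) - 22940)/(9995 + 41429) = (25 - 22940)/(9995 + 41429) = -22915/51424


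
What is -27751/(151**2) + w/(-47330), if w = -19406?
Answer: -435489312/539585665 ≈ -0.80708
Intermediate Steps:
-27751/(151**2) + w/(-47330) = -27751/(151**2) - 19406/(-47330) = -27751/22801 - 19406*(-1/47330) = -27751*1/22801 + 9703/23665 = -27751/22801 + 9703/23665 = -435489312/539585665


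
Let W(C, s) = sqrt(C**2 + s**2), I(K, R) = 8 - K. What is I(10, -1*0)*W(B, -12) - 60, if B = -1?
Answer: -60 - 2*sqrt(145) ≈ -84.083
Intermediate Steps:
I(10, -1*0)*W(B, -12) - 60 = (8 - 1*10)*sqrt((-1)**2 + (-12)**2) - 60 = (8 - 10)*sqrt(1 + 144) - 60 = -2*sqrt(145) - 60 = -60 - 2*sqrt(145)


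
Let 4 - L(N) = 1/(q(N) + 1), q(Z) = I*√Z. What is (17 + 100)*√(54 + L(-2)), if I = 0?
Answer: 117*√57 ≈ 883.33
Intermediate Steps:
q(Z) = 0 (q(Z) = 0*√Z = 0)
L(N) = 3 (L(N) = 4 - 1/(0 + 1) = 4 - 1/1 = 4 - 1*1 = 4 - 1 = 3)
(17 + 100)*√(54 + L(-2)) = (17 + 100)*√(54 + 3) = 117*√57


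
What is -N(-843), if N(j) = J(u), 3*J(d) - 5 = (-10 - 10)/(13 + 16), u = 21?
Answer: -125/87 ≈ -1.4368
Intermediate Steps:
J(d) = 125/87 (J(d) = 5/3 + ((-10 - 10)/(13 + 16))/3 = 5/3 + (-20/29)/3 = 5/3 + (-20*1/29)/3 = 5/3 + (⅓)*(-20/29) = 5/3 - 20/87 = 125/87)
N(j) = 125/87
-N(-843) = -1*125/87 = -125/87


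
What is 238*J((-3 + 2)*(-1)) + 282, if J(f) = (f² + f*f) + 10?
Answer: 3138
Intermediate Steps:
J(f) = 10 + 2*f² (J(f) = (f² + f²) + 10 = 2*f² + 10 = 10 + 2*f²)
238*J((-3 + 2)*(-1)) + 282 = 238*(10 + 2*((-3 + 2)*(-1))²) + 282 = 238*(10 + 2*(-1*(-1))²) + 282 = 238*(10 + 2*1²) + 282 = 238*(10 + 2*1) + 282 = 238*(10 + 2) + 282 = 238*12 + 282 = 2856 + 282 = 3138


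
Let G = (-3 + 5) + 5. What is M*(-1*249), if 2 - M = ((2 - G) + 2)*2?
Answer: -1992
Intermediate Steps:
G = 7 (G = 2 + 5 = 7)
M = 8 (M = 2 - ((2 - 1*7) + 2)*2 = 2 - ((2 - 7) + 2)*2 = 2 - (-5 + 2)*2 = 2 - (-3)*2 = 2 - 1*(-6) = 2 + 6 = 8)
M*(-1*249) = 8*(-1*249) = 8*(-249) = -1992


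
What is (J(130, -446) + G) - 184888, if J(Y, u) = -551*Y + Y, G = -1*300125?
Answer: -556513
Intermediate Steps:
G = -300125
J(Y, u) = -550*Y
(J(130, -446) + G) - 184888 = (-550*130 - 300125) - 184888 = (-71500 - 300125) - 184888 = -371625 - 184888 = -556513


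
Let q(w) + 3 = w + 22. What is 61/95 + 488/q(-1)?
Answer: 23729/855 ≈ 27.753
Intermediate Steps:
q(w) = 19 + w (q(w) = -3 + (w + 22) = -3 + (22 + w) = 19 + w)
61/95 + 488/q(-1) = 61/95 + 488/(19 - 1) = 61*(1/95) + 488/18 = 61/95 + 488*(1/18) = 61/95 + 244/9 = 23729/855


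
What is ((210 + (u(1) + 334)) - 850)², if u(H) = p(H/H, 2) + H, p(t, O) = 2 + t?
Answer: 91204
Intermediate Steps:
u(H) = 3 + H (u(H) = (2 + H/H) + H = (2 + 1) + H = 3 + H)
((210 + (u(1) + 334)) - 850)² = ((210 + ((3 + 1) + 334)) - 850)² = ((210 + (4 + 334)) - 850)² = ((210 + 338) - 850)² = (548 - 850)² = (-302)² = 91204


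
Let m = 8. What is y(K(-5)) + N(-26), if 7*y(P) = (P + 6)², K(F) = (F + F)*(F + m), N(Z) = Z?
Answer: 394/7 ≈ 56.286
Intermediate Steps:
K(F) = 2*F*(8 + F) (K(F) = (F + F)*(F + 8) = (2*F)*(8 + F) = 2*F*(8 + F))
y(P) = (6 + P)²/7 (y(P) = (P + 6)²/7 = (6 + P)²/7)
y(K(-5)) + N(-26) = (6 + 2*(-5)*(8 - 5))²/7 - 26 = (6 + 2*(-5)*3)²/7 - 26 = (6 - 30)²/7 - 26 = (⅐)*(-24)² - 26 = (⅐)*576 - 26 = 576/7 - 26 = 394/7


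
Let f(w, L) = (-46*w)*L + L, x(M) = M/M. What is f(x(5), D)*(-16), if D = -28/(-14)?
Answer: 1440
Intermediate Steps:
D = 2 (D = -28*(-1/14) = 2)
x(M) = 1
f(w, L) = L - 46*L*w (f(w, L) = -46*L*w + L = L - 46*L*w)
f(x(5), D)*(-16) = (2*(1 - 46*1))*(-16) = (2*(1 - 46))*(-16) = (2*(-45))*(-16) = -90*(-16) = 1440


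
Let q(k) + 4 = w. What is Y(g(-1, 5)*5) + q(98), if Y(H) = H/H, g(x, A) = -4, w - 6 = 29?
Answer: 32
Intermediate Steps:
w = 35 (w = 6 + 29 = 35)
Y(H) = 1
q(k) = 31 (q(k) = -4 + 35 = 31)
Y(g(-1, 5)*5) + q(98) = 1 + 31 = 32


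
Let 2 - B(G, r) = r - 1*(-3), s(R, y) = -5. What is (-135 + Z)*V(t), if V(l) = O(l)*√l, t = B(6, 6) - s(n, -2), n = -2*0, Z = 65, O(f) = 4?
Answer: -280*I*√2 ≈ -395.98*I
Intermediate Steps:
n = 0
B(G, r) = -1 - r (B(G, r) = 2 - (r - 1*(-3)) = 2 - (r + 3) = 2 - (3 + r) = 2 + (-3 - r) = -1 - r)
t = -2 (t = (-1 - 1*6) - 1*(-5) = (-1 - 6) + 5 = -7 + 5 = -2)
V(l) = 4*√l
(-135 + Z)*V(t) = (-135 + 65)*(4*√(-2)) = -280*I*√2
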